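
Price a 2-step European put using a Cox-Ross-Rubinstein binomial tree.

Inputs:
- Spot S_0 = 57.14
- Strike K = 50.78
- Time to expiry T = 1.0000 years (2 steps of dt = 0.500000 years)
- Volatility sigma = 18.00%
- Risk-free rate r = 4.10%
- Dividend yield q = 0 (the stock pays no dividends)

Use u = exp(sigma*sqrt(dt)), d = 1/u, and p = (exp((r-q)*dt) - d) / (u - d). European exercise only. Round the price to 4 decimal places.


Answer: Price = V(0,0) = 1.2634

Derivation:
dt = T/N = 0.500000
u = exp(sigma*sqrt(dt)) = 1.135734; d = 1/u = 0.880488
p = (exp((r-q)*dt) - d) / (u - d) = 0.549367
Discount per step: exp(-r*dt) = 0.979709
Stock lattice S(k, i) with i counting down-moves:
  k=0: S(0,0) = 57.1400
  k=1: S(1,0) = 64.8958; S(1,1) = 50.3111
  k=2: S(2,0) = 73.7044; S(2,1) = 57.1400; S(2,2) = 44.2983
Terminal payoffs V(N, i) = max(K - S_T, 0):
  V(2,0) = 0.000000; V(2,1) = 0.000000; V(2,2) = 6.481715
Backward induction: V(k, i) = exp(-r*dt) * [p * V(k+1, i) + (1-p) * V(k+1, i+1)].
  V(1,0) = exp(-r*dt) * [p*0.000000 + (1-p)*0.000000] = 0.000000
  V(1,1) = exp(-r*dt) * [p*0.000000 + (1-p)*6.481715] = 2.861609
  V(0,0) = exp(-r*dt) * [p*0.000000 + (1-p)*2.861609] = 1.263371


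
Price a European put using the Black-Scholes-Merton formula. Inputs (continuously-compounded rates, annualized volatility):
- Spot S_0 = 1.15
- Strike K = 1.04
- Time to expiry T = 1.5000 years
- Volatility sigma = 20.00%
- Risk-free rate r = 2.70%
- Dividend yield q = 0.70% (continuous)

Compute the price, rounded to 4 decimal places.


Answer: Price = 0.0489

Derivation:
d1 = (ln(S/K) + (r - q + 0.5*sigma^2) * T) / (sigma * sqrt(T)) = 0.65540682
d2 = d1 - sigma * sqrt(T) = 0.41045785
exp(-rT) = 0.96030916; exp(-qT) = 0.98955493
P = K * exp(-rT) * N(-d2) - S_0 * exp(-qT) * N(-d1)
N(-d1) = 0.25610293; N(-d2) = 0.34073506
P = 1.0400 * 0.96030916 * 0.34073506 - 1.1500 * 0.98955493 * 0.25610293 = 0.0489


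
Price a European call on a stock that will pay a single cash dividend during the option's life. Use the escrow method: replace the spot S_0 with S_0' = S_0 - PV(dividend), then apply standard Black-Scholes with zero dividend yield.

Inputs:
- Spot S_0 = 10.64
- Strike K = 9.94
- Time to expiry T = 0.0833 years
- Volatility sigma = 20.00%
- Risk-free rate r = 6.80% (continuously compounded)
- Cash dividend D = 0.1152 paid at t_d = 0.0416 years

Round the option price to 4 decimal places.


PV(D) = D * exp(-r * t_d) = 0.1152 * 0.99717520 = 0.11487458
S_0' = S_0 - PV(D) = 10.6400 - 0.11487458 = 10.52512542
d1 = (ln(S_0'/K) + (r + sigma^2/2)*T) / (sigma*sqrt(T)) = 1.11789304
d2 = d1 - sigma*sqrt(T) = 1.06016956
exp(-rT) = 0.99435161
N(d1) = 0.86819366; N(d2) = 0.85546627
C = S_0' * N(d1) - K * exp(-rT) * N(d2) = 10.52512542 * 0.86819366 - 9.9400 * 0.99435161 * 0.85546627 = 0.6825

Answer: Price = 0.6825


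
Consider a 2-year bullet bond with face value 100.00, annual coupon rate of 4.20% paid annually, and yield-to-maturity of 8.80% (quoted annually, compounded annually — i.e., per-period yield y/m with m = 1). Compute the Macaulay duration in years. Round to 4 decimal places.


Coupon per period c = face * coupon_rate / m = 4.200000
Periods per year m = 1; per-period yield y/m = 0.088000
Number of cashflows N = 2
Cashflows (t years, CF_t, discount factor 1/(1+y/m)^(m*t), PV):
  t = 1.0000: CF_t = 4.200000, DF = 0.919118, PV = 3.860294
  t = 2.0000: CF_t = 104.200000, DF = 0.844777, PV = 88.025789
Price P = sum_t PV_t = 91.886083
Macaulay numerator sum_t t * PV_t:
  t * PV_t at t = 1.0000: 3.860294
  t * PV_t at t = 2.0000: 176.051579
Macaulay duration D = (sum_t t * PV_t) / P = 179.911873 / 91.886083 = 1.957988

Answer: Macaulay duration = 1.9580 years


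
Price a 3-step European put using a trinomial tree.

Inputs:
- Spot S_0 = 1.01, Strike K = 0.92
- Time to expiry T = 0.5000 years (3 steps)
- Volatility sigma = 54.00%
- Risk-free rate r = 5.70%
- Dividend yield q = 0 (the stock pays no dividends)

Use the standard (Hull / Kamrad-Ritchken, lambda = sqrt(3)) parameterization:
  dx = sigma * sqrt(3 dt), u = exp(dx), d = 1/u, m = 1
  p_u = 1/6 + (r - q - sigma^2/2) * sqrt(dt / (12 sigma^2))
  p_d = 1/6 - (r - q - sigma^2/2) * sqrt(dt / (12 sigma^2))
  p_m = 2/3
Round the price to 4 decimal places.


dt = T/N = 0.166667; dx = sigma*sqrt(3*dt) = 0.381838
u = exp(dx) = 1.464974; d = 1/u = 0.682606
p_u = 0.147287, p_m = 0.666667, p_d = 0.186047
Discount per step: exp(-r*dt) = 0.990545
Stock lattice S(k, j) with j the centered position index:
  k=0: S(0,+0) = 1.0100
  k=1: S(1,-1) = 0.6894; S(1,+0) = 1.0100; S(1,+1) = 1.4796
  k=2: S(2,-2) = 0.4706; S(2,-1) = 0.6894; S(2,+0) = 1.0100; S(2,+1) = 1.4796; S(2,+2) = 2.1676
  k=3: S(3,-3) = 0.3212; S(3,-2) = 0.4706; S(3,-1) = 0.6894; S(3,+0) = 1.0100; S(3,+1) = 1.4796; S(3,+2) = 2.1676; S(3,+3) = 3.1755
Terminal payoffs V(N, j) = max(K - S_T, 0):
  V(3,-3) = 0.598759; V(3,-2) = 0.449390; V(3,-1) = 0.230568; V(3,+0) = 0.000000; V(3,+1) = 0.000000; V(3,+2) = 0.000000; V(3,+3) = 0.000000
Backward induction: V(k, j) = exp(-r*dt) * [p_u * V(k+1, j+1) + p_m * V(k+1, j) + p_d * V(k+1, j-1)]
  V(2,-2) = exp(-r*dt) * [p_u*0.230568 + p_m*0.449390 + p_d*0.598759] = 0.440743
  V(2,-1) = exp(-r*dt) * [p_u*0.000000 + p_m*0.230568 + p_d*0.449390] = 0.235076
  V(2,+0) = exp(-r*dt) * [p_u*0.000000 + p_m*0.000000 + p_d*0.230568] = 0.042491
  V(2,+1) = exp(-r*dt) * [p_u*0.000000 + p_m*0.000000 + p_d*0.000000] = 0.000000
  V(2,+2) = exp(-r*dt) * [p_u*0.000000 + p_m*0.000000 + p_d*0.000000] = 0.000000
  V(1,-1) = exp(-r*dt) * [p_u*0.042491 + p_m*0.235076 + p_d*0.440743] = 0.242658
  V(1,+0) = exp(-r*dt) * [p_u*0.000000 + p_m*0.042491 + p_d*0.235076] = 0.071381
  V(1,+1) = exp(-r*dt) * [p_u*0.000000 + p_m*0.000000 + p_d*0.042491] = 0.007831
  V(0,+0) = exp(-r*dt) * [p_u*0.007831 + p_m*0.071381 + p_d*0.242658] = 0.092999

Answer: Price = V(0,0) = 0.0930


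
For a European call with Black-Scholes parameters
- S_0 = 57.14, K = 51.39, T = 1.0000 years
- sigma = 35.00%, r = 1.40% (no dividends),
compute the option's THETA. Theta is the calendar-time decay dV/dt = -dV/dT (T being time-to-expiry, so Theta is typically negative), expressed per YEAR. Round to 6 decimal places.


d1 = 0.5180308451; d2 = 0.1680308451
phi(d1) = 0.3488488618; exp(-qT) = 1.0000000000; exp(-rT) = 0.9860975443
Theta = -S*exp(-qT)*phi(d1)*sigma/(2*sqrt(T)) - r*K*exp(-rT)*N(d2) + q*S*exp(-qT)*N(d1)
N(d1) = 0.6977816257; N(d2) = 0.5667204934; sqrt(T) = 1.0000000000
Term 1 = -57.1400 * 1.0000000000 * 0.3488488618 * 0.3500 / (2 * 1.0000000000) = -3.4883141936
Term 2 = -0.0140 * 51.3900 * 0.9860975443 * 0.5667204934 = -0.4020642400
Term 3 = 0 (no dividend yield, q = 0)
Theta = -3.4883141936 + (-0.4020642400) + (0.0000000000) = -3.890378

Answer: Theta = -3.890378


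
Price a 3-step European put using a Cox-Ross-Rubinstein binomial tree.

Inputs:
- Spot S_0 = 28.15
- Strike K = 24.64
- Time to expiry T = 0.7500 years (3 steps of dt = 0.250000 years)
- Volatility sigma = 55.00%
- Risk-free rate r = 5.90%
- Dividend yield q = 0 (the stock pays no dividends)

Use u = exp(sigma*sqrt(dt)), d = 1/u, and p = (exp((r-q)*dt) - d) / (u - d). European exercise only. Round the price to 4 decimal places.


Answer: Price = V(0,0) = 3.1279

Derivation:
dt = T/N = 0.250000
u = exp(sigma*sqrt(dt)) = 1.316531; d = 1/u = 0.759572
p = (exp((r-q)*dt) - d) / (u - d) = 0.458359
Discount per step: exp(-r*dt) = 0.985358
Stock lattice S(k, i) with i counting down-moves:
  k=0: S(0,0) = 28.1500
  k=1: S(1,0) = 37.0603; S(1,1) = 21.3820
  k=2: S(2,0) = 48.7911; S(2,1) = 28.1500; S(2,2) = 16.2411
  k=3: S(3,0) = 64.2349; S(3,1) = 37.0603; S(3,2) = 21.3820; S(3,3) = 12.3363
Terminal payoffs V(N, i) = max(K - S_T, 0):
  V(3,0) = 0.000000; V(3,1) = 0.000000; V(3,2) = 3.258045; V(3,3) = 12.303685
Backward induction: V(k, i) = exp(-r*dt) * [p * V(k+1, i) + (1-p) * V(k+1, i+1)].
  V(2,0) = exp(-r*dt) * [p*0.000000 + (1-p)*0.000000] = 0.000000
  V(2,1) = exp(-r*dt) * [p*0.000000 + (1-p)*3.258045] = 1.738851
  V(2,2) = exp(-r*dt) * [p*3.258045 + (1-p)*12.303685] = 8.038090
  V(1,0) = exp(-r*dt) * [p*0.000000 + (1-p)*1.738851] = 0.928042
  V(1,1) = exp(-r*dt) * [p*1.738851 + (1-p)*8.038090] = 5.075358
  V(0,0) = exp(-r*dt) * [p*0.928042 + (1-p)*5.075358] = 3.127918


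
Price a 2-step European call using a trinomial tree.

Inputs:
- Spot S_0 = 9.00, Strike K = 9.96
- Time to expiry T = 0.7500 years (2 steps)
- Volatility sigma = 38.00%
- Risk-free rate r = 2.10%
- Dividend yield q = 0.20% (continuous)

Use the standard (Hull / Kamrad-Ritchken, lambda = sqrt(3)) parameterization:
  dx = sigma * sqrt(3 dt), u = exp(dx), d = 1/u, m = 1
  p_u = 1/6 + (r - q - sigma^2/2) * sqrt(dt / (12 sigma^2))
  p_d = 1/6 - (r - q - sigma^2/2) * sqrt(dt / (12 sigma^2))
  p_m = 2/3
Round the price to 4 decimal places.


dt = T/N = 0.375000; dx = sigma*sqrt(3*dt) = 0.403051
u = exp(dx) = 1.496383; d = 1/u = 0.668278
p_u = 0.141918, p_m = 0.666667, p_d = 0.191415
Discount per step: exp(-r*dt) = 0.992156
Stock lattice S(k, j) with j the centered position index:
  k=0: S(0,+0) = 9.0000
  k=1: S(1,-1) = 6.0145; S(1,+0) = 9.0000; S(1,+1) = 13.4674
  k=2: S(2,-2) = 4.0194; S(2,-1) = 6.0145; S(2,+0) = 9.0000; S(2,+1) = 13.4674; S(2,+2) = 20.1525
Terminal payoffs V(N, j) = max(S_T - K, 0):
  V(2,-2) = 0.000000; V(2,-1) = 0.000000; V(2,+0) = 0.000000; V(2,+1) = 3.507447; V(2,+2) = 10.192459
Backward induction: V(k, j) = exp(-r*dt) * [p_u * V(k+1, j+1) + p_m * V(k+1, j) + p_d * V(k+1, j-1)]
  V(1,-1) = exp(-r*dt) * [p_u*0.000000 + p_m*0.000000 + p_d*0.000000] = 0.000000
  V(1,+0) = exp(-r*dt) * [p_u*3.507447 + p_m*0.000000 + p_d*0.000000] = 0.493865
  V(1,+1) = exp(-r*dt) * [p_u*10.192459 + p_m*3.507447 + p_d*0.000000] = 3.755102
  V(0,+0) = exp(-r*dt) * [p_u*3.755102 + p_m*0.493865 + p_d*0.000000] = 0.855397

Answer: Price = V(0,0) = 0.8554


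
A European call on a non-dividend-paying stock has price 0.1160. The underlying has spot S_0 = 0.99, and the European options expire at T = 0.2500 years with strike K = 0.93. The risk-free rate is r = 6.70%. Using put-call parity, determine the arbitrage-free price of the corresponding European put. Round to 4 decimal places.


Answer: Put price = 0.0406

Derivation:
Put-call parity: C - P = S_0 * exp(-qT) - K * exp(-rT).
S_0 * exp(-qT) = 0.9900 * 1.00000000 = 0.99000000
K * exp(-rT) = 0.9300 * 0.98338950 = 0.91455224
P = C - S*exp(-qT) + K*exp(-rT)
P = 0.1160 - 0.99000000 + 0.91455224 = 0.0406


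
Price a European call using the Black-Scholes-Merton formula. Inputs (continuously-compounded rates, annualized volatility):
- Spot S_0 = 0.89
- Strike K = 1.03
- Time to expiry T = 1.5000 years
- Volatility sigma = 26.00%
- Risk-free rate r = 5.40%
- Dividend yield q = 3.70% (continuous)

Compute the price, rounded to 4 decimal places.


Answer: Price = 0.0673

Derivation:
d1 = (ln(S/K) + (r - q + 0.5*sigma^2) * T) / (sigma * sqrt(T)) = -0.21948878
d2 = d1 - sigma * sqrt(T) = -0.53792245
exp(-rT) = 0.92219369; exp(-qT) = 0.94601202
C = S_0 * exp(-qT) * N(d1) - K * exp(-rT) * N(d2)
N(d1) = 0.41313466; N(d2) = 0.29531529
C = 0.8900 * 0.94601202 * 0.41313466 - 1.0300 * 0.92219369 * 0.29531529 = 0.0673


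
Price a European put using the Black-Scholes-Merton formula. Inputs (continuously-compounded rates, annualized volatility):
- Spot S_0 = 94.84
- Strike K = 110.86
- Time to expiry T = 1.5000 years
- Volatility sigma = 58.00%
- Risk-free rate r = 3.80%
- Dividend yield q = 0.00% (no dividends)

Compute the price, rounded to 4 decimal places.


d1 = (ln(S/K) + (r - q + 0.5*sigma^2) * T) / (sigma * sqrt(T)) = 0.21570026
d2 = d1 - sigma * sqrt(T) = -0.49465176
exp(-rT) = 0.94459407; exp(-qT) = 1.00000000
P = K * exp(-rT) * N(-d2) - S_0 * exp(-qT) * N(-d1)
N(-d1) = 0.41461070; N(-d2) = 0.68957702
P = 110.8600 * 0.94459407 * 0.68957702 - 94.8400 * 1.00000000 * 0.41461070 = 32.8892

Answer: Price = 32.8892


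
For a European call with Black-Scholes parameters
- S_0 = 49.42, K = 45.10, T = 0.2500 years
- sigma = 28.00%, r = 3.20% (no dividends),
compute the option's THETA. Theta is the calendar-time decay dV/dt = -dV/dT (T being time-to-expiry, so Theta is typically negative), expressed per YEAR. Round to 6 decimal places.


Answer: Theta = -5.128965

Derivation:
d1 = 0.7805211004; d2 = 0.6405211004
phi(d1) = 0.2941853914; exp(-qT) = 1.0000000000; exp(-rT) = 0.9920319148
Theta = -S*exp(-qT)*phi(d1)*sigma/(2*sqrt(T)) - r*K*exp(-rT)*N(d2) + q*S*exp(-qT)*N(d1)
N(d1) = 0.7824578937; N(d2) = 0.7390830621; sqrt(T) = 0.5000000000
Term 1 = -49.4200 * 1.0000000000 * 0.2941853914 * 0.2800 / (2 * 0.5000000000) = -4.0708197720
Term 2 = -0.0320 * 45.1000 * 0.9920319148 * 0.7390830621 = -1.0581455596
Term 3 = 0 (no dividend yield, q = 0)
Theta = -4.0708197720 + (-1.0581455596) + (0.0000000000) = -5.128965


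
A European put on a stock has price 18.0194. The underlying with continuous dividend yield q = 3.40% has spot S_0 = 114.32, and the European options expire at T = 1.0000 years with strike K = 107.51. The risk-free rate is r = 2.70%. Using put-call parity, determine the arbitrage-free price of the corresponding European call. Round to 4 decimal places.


Put-call parity: C - P = S_0 * exp(-qT) - K * exp(-rT).
S_0 * exp(-qT) = 114.3200 * 0.96657150 = 110.49845441
K * exp(-rT) = 107.5100 * 0.97336124 = 104.64606708
C = P + S*exp(-qT) - K*exp(-rT)
C = 18.0194 + 110.49845441 - 104.64606708 = 23.8718

Answer: Call price = 23.8718


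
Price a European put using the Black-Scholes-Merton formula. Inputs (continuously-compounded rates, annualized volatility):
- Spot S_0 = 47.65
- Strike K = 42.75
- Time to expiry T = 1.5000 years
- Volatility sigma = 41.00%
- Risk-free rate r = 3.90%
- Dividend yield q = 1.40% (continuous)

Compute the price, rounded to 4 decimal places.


d1 = (ln(S/K) + (r - q + 0.5*sigma^2) * T) / (sigma * sqrt(T)) = 0.54185189
d2 = d1 - sigma * sqrt(T) = 0.03970650
exp(-rT) = 0.94317824; exp(-qT) = 0.97921896
P = K * exp(-rT) * N(-d2) - S_0 * exp(-qT) * N(-d1)
N(-d1) = 0.29396027; N(-d2) = 0.48416356
P = 42.7500 * 0.94317824 * 0.48416356 - 47.6500 * 0.97921896 * 0.29396027 = 5.8058

Answer: Price = 5.8058


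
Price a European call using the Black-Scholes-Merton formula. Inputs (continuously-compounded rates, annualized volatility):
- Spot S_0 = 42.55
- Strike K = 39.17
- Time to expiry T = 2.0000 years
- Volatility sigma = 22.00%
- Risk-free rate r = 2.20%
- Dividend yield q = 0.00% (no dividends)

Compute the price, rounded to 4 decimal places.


d1 = (ln(S/K) + (r - q + 0.5*sigma^2) * T) / (sigma * sqrt(T)) = 0.56301355
d2 = d1 - sigma * sqrt(T) = 0.25188657
exp(-rT) = 0.95695396; exp(-qT) = 1.00000000
C = S_0 * exp(-qT) * N(d1) - K * exp(-rT) * N(d2)
N(d1) = 0.71328717; N(d2) = 0.59943563
C = 42.5500 * 1.00000000 * 0.71328717 - 39.1700 * 0.95695396 * 0.59943563 = 7.8812

Answer: Price = 7.8812


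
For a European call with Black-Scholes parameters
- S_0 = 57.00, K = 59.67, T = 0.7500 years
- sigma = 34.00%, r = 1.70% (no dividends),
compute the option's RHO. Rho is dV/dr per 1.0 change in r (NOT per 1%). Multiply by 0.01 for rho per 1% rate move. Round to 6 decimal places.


d1 = 0.0350549637; d2 = -0.2593936736
phi(d1) = 0.3986972355; exp(-qT) = 1.0000000000; exp(-rT) = 0.9873309369
N(d2) = 0.3976657552
Rho = K*T*exp(-rT)*N(d2) = 59.6700 * 0.7500 * 0.9873309369 * 0.3976657552 = 17.571071

Answer: Rho = 17.571071


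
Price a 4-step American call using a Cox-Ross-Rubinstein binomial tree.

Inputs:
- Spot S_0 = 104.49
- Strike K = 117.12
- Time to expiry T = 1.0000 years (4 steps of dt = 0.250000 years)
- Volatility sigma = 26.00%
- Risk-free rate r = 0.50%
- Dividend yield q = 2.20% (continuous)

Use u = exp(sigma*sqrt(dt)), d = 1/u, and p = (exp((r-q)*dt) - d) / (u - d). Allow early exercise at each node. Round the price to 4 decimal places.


dt = T/N = 0.250000
u = exp(sigma*sqrt(dt)) = 1.138828; d = 1/u = 0.878095
p = (exp((r-q)*dt) - d) / (u - d) = 0.451280
Discount per step: exp(-r*dt) = 0.998751
Stock lattice S(k, i) with i counting down-moves:
  k=0: S(0,0) = 104.4900
  k=1: S(1,0) = 118.9962; S(1,1) = 91.7522
  k=2: S(2,0) = 135.5162; S(2,1) = 104.4900; S(2,2) = 80.5672
  k=3: S(3,0) = 154.3297; S(3,1) = 118.9962; S(3,2) = 91.7522; S(3,3) = 70.7457
  k=4: S(4,0) = 175.7551; S(4,1) = 135.5162; S(4,2) = 104.4900; S(4,3) = 80.5672; S(4,4) = 62.1215
Terminal payoffs V(N, i) = max(S_T - K, 0):
  V(4,0) = 58.635069; V(4,1) = 18.396225; V(4,2) = 0.000000; V(4,3) = 0.000000; V(4,4) = 0.000000
Backward induction: V(k, i) = exp(-r*dt) * [p * V(k+1, i) + (1-p) * V(k+1, i+1)]; then take max(V_cont, immediate exercise) for American.
  V(3,0) = exp(-r*dt) * [p*58.635069 + (1-p)*18.396225] = 36.509548; exercise = 37.209723; V(3,0) = max -> 37.209723
  V(3,1) = exp(-r*dt) * [p*18.396225 + (1-p)*0.000000] = 8.291479; exercise = 1.876178; V(3,1) = max -> 8.291479
  V(3,2) = exp(-r*dt) * [p*0.000000 + (1-p)*0.000000] = 0.000000; exercise = 0.000000; V(3,2) = max -> 0.000000
  V(3,3) = exp(-r*dt) * [p*0.000000 + (1-p)*0.000000] = 0.000000; exercise = 0.000000; V(3,3) = max -> 0.000000
  V(2,0) = exp(-r*dt) * [p*37.209723 + (1-p)*8.291479] = 21.315046; exercise = 18.396225; V(2,0) = max -> 21.315046
  V(2,1) = exp(-r*dt) * [p*8.291479 + (1-p)*0.000000] = 3.737105; exercise = 0.000000; V(2,1) = max -> 3.737105
  V(2,2) = exp(-r*dt) * [p*0.000000 + (1-p)*0.000000] = 0.000000; exercise = 0.000000; V(2,2) = max -> 0.000000
  V(1,0) = exp(-r*dt) * [p*21.315046 + (1-p)*3.737105] = 11.655102; exercise = 1.876178; V(1,0) = max -> 11.655102
  V(1,1) = exp(-r*dt) * [p*3.737105 + (1-p)*0.000000] = 1.684374; exercise = 0.000000; V(1,1) = max -> 1.684374
  V(0,0) = exp(-r*dt) * [p*11.655102 + (1-p)*1.684374] = 6.176240; exercise = 0.000000; V(0,0) = max -> 6.176240

Answer: Price = V(0,0) = 6.1762


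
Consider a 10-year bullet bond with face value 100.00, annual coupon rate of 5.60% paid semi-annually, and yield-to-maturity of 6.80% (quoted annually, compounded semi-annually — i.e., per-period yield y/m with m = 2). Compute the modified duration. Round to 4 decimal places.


Coupon per period c = face * coupon_rate / m = 2.800000
Periods per year m = 2; per-period yield y/m = 0.034000
Number of cashflows N = 20
Cashflows (t years, CF_t, discount factor 1/(1+y/m)^(m*t), PV):
  t = 0.5000: CF_t = 2.800000, DF = 0.967118, PV = 2.707930
  t = 1.0000: CF_t = 2.800000, DF = 0.935317, PV = 2.618888
  t = 1.5000: CF_t = 2.800000, DF = 0.904562, PV = 2.532774
  t = 2.0000: CF_t = 2.800000, DF = 0.874818, PV = 2.449491
  t = 2.5000: CF_t = 2.800000, DF = 0.846052, PV = 2.368947
  t = 3.0000: CF_t = 2.800000, DF = 0.818233, PV = 2.291051
  t = 3.5000: CF_t = 2.800000, DF = 0.791327, PV = 2.215717
  t = 4.0000: CF_t = 2.800000, DF = 0.765307, PV = 2.142860
  t = 4.5000: CF_t = 2.800000, DF = 0.740142, PV = 2.072398
  t = 5.0000: CF_t = 2.800000, DF = 0.715805, PV = 2.004253
  t = 5.5000: CF_t = 2.800000, DF = 0.692268, PV = 1.938350
  t = 6.0000: CF_t = 2.800000, DF = 0.669505, PV = 1.874613
  t = 6.5000: CF_t = 2.800000, DF = 0.647490, PV = 1.812972
  t = 7.0000: CF_t = 2.800000, DF = 0.626199, PV = 1.753358
  t = 7.5000: CF_t = 2.800000, DF = 0.605608, PV = 1.695704
  t = 8.0000: CF_t = 2.800000, DF = 0.585695, PV = 1.639945
  t = 8.5000: CF_t = 2.800000, DF = 0.566436, PV = 1.586021
  t = 9.0000: CF_t = 2.800000, DF = 0.547810, PV = 1.533869
  t = 9.5000: CF_t = 2.800000, DF = 0.529797, PV = 1.483433
  t = 10.0000: CF_t = 102.800000, DF = 0.512377, PV = 52.672307
Price P = sum_t PV_t = 91.394880
First compute Macaulay numerator sum_t t * PV_t:
  t * PV_t at t = 0.5000: 1.353965
  t * PV_t at t = 1.0000: 2.618888
  t * PV_t at t = 1.5000: 3.799161
  t * PV_t at t = 2.0000: 4.898982
  t * PV_t at t = 2.5000: 5.922367
  t * PV_t at t = 3.0000: 6.873154
  t * PV_t at t = 3.5000: 7.755009
  t * PV_t at t = 4.0000: 8.571438
  t * PV_t at t = 4.5000: 9.325791
  t * PV_t at t = 5.0000: 10.021267
  t * PV_t at t = 5.5000: 10.660923
  t * PV_t at t = 6.0000: 11.247676
  t * PV_t at t = 6.5000: 11.784316
  t * PV_t at t = 7.0000: 12.273503
  t * PV_t at t = 7.5000: 12.717777
  t * PV_t at t = 8.0000: 13.119564
  t * PV_t at t = 8.5000: 13.481177
  t * PV_t at t = 9.0000: 13.804823
  t * PV_t at t = 9.5000: 14.092609
  t * PV_t at t = 10.0000: 526.723069
Macaulay duration D = 701.045460 / 91.394880 = 7.670511
Modified duration = D / (1 + y/m) = 7.670511 / (1 + 0.034000) = 7.418289

Answer: Modified duration = 7.4183


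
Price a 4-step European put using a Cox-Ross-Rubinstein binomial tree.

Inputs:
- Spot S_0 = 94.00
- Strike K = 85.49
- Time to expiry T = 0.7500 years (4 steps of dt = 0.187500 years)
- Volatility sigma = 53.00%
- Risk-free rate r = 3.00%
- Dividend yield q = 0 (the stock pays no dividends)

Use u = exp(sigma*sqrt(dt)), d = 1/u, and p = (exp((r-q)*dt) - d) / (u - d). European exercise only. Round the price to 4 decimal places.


Answer: Price = V(0,0) = 11.6488

Derivation:
dt = T/N = 0.187500
u = exp(sigma*sqrt(dt)) = 1.257967; d = 1/u = 0.794934
p = (exp((r-q)*dt) - d) / (u - d) = 0.455059
Discount per step: exp(-r*dt) = 0.994391
Stock lattice S(k, i) with i counting down-moves:
  k=0: S(0,0) = 94.0000
  k=1: S(1,0) = 118.2489; S(1,1) = 74.7238
  k=2: S(2,0) = 148.7532; S(2,1) = 94.0000; S(2,2) = 59.4004
  k=3: S(3,0) = 187.1265; S(3,1) = 118.2489; S(3,2) = 74.7238; S(3,3) = 47.2194
  k=4: S(4,0) = 235.3989; S(4,1) = 148.7532; S(4,2) = 94.0000; S(4,3) = 59.4004; S(4,4) = 37.5363
Terminal payoffs V(N, i) = max(K - S_T, 0):
  V(4,0) = 0.000000; V(4,1) = 0.000000; V(4,2) = 0.000000; V(4,3) = 26.089579; V(4,4) = 47.953723
Backward induction: V(k, i) = exp(-r*dt) * [p * V(k+1, i) + (1-p) * V(k+1, i+1)].
  V(3,0) = exp(-r*dt) * [p*0.000000 + (1-p)*0.000000] = 0.000000
  V(3,1) = exp(-r*dt) * [p*0.000000 + (1-p)*0.000000] = 0.000000
  V(3,2) = exp(-r*dt) * [p*0.000000 + (1-p)*26.089579] = 14.137541
  V(3,3) = exp(-r*dt) * [p*26.089579 + (1-p)*47.953723] = 37.791080
  V(2,0) = exp(-r*dt) * [p*0.000000 + (1-p)*0.000000] = 0.000000
  V(2,1) = exp(-r*dt) * [p*0.000000 + (1-p)*14.137541] = 7.660916
  V(2,2) = exp(-r*dt) * [p*14.137541 + (1-p)*37.791080] = 26.875729
  V(1,0) = exp(-r*dt) * [p*0.000000 + (1-p)*7.660916] = 4.151332
  V(1,1) = exp(-r*dt) * [p*7.660916 + (1-p)*26.875729] = 18.030156
  V(0,0) = exp(-r*dt) * [p*4.151332 + (1-p)*18.030156] = 11.648767


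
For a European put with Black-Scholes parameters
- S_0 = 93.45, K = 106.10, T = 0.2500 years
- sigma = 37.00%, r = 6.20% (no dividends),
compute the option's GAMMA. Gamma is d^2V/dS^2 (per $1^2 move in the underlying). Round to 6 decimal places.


d1 = -0.5099622255; d2 = -0.6949622255
phi(d1) = 0.3502986268; exp(-qT) = 1.0000000000; exp(-rT) = 0.9846195068
Gamma = exp(-qT) * phi(d1) / (S * sigma * sqrt(T)) = 1.0000000000 * 0.3502986268 / (93.4500 * 0.3700 * 0.5000000000) = 0.020262

Answer: Gamma = 0.020262


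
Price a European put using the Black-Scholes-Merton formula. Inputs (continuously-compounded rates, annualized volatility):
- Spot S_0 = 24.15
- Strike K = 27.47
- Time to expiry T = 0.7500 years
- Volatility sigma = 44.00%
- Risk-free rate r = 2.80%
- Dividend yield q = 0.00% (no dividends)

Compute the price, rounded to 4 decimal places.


d1 = (ln(S/K) + (r - q + 0.5*sigma^2) * T) / (sigma * sqrt(T)) = -0.09240260
d2 = d1 - sigma * sqrt(T) = -0.47345378
exp(-rT) = 0.97921896; exp(-qT) = 1.00000000
P = K * exp(-rT) * N(-d2) - S_0 * exp(-qT) * N(-d1)
N(-d1) = 0.53681091; N(-d2) = 0.68205527
P = 27.4700 * 0.97921896 * 0.68205527 - 24.1500 * 1.00000000 * 0.53681091 = 5.3827

Answer: Price = 5.3827


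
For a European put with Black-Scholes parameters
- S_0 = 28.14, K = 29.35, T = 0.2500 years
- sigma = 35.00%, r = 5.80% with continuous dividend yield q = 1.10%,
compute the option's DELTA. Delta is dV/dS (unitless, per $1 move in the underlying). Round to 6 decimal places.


Answer: Delta = -0.532772

Derivation:
d1 = -0.0859313976; d2 = -0.2609313976
phi(d1) = 0.3974720604; exp(-qT) = 0.9972537778; exp(-rT) = 0.9856046187
N(-d1) = 0.5342395239
Delta = -exp(-qT) * N(-d1) = -0.9972537778 * 0.5342395239 = -0.532772


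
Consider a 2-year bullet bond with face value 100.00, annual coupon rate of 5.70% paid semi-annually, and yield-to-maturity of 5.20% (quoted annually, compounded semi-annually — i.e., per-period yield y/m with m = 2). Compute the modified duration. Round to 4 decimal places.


Answer: Modified duration = 1.8702

Derivation:
Coupon per period c = face * coupon_rate / m = 2.850000
Periods per year m = 2; per-period yield y/m = 0.026000
Number of cashflows N = 4
Cashflows (t years, CF_t, discount factor 1/(1+y/m)^(m*t), PV):
  t = 0.5000: CF_t = 2.850000, DF = 0.974659, PV = 2.777778
  t = 1.0000: CF_t = 2.850000, DF = 0.949960, PV = 2.707386
  t = 1.5000: CF_t = 2.850000, DF = 0.925887, PV = 2.638778
  t = 2.0000: CF_t = 102.850000, DF = 0.902424, PV = 92.814291
Price P = sum_t PV_t = 100.938232
First compute Macaulay numerator sum_t t * PV_t:
  t * PV_t at t = 0.5000: 1.388889
  t * PV_t at t = 1.0000: 2.707386
  t * PV_t at t = 1.5000: 3.958166
  t * PV_t at t = 2.0000: 185.628583
Macaulay duration D = 193.683024 / 100.938232 = 1.918827
Modified duration = D / (1 + y/m) = 1.918827 / (1 + 0.026000) = 1.870202


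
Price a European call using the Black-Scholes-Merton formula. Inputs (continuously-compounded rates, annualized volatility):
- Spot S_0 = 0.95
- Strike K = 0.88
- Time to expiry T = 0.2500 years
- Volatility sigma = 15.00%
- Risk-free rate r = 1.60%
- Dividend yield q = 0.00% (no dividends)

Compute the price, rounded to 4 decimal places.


Answer: Price = 0.0785

Derivation:
d1 = (ln(S/K) + (r - q + 0.5*sigma^2) * T) / (sigma * sqrt(T)) = 1.11136769
d2 = d1 - sigma * sqrt(T) = 1.03636769
exp(-rT) = 0.99600799; exp(-qT) = 1.00000000
C = S_0 * exp(-qT) * N(d1) - K * exp(-rT) * N(d2)
N(d1) = 0.86679494; N(d2) = 0.84998468
C = 0.9500 * 1.00000000 * 0.86679494 - 0.8800 * 0.99600799 * 0.84998468 = 0.0785


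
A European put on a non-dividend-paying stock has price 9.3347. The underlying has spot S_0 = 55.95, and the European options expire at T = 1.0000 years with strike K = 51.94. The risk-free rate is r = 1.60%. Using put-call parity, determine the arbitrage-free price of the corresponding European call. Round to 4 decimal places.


Put-call parity: C - P = S_0 * exp(-qT) - K * exp(-rT).
S_0 * exp(-qT) = 55.9500 * 1.00000000 = 55.95000000
K * exp(-rT) = 51.9400 * 0.98412732 = 51.11557300
C = P + S*exp(-qT) - K*exp(-rT)
C = 9.3347 + 55.95000000 - 51.11557300 = 14.1691

Answer: Call price = 14.1691


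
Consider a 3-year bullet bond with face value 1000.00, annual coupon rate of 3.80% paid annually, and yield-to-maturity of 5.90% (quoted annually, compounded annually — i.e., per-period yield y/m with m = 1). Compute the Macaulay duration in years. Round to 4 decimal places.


Answer: Macaulay duration = 2.8881 years

Derivation:
Coupon per period c = face * coupon_rate / m = 38.000000
Periods per year m = 1; per-period yield y/m = 0.059000
Number of cashflows N = 3
Cashflows (t years, CF_t, discount factor 1/(1+y/m)^(m*t), PV):
  t = 1.0000: CF_t = 38.000000, DF = 0.944287, PV = 35.882908
  t = 2.0000: CF_t = 38.000000, DF = 0.891678, PV = 33.883766
  t = 3.0000: CF_t = 1038.000000, DF = 0.842000, PV = 873.996057
Price P = sum_t PV_t = 943.762731
Macaulay numerator sum_t t * PV_t:
  t * PV_t at t = 1.0000: 35.882908
  t * PV_t at t = 2.0000: 67.767532
  t * PV_t at t = 3.0000: 2621.988170
Macaulay duration D = (sum_t t * PV_t) / P = 2725.638611 / 943.762731 = 2.888055


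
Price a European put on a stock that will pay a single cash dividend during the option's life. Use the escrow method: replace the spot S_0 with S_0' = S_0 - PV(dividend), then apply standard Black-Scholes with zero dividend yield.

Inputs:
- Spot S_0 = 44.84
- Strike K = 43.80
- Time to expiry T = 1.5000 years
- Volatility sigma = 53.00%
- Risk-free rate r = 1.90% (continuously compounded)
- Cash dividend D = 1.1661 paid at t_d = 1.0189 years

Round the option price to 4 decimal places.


PV(D) = D * exp(-r * t_d) = 1.1661 * 0.98082708 = 1.14374246
S_0' = S_0 - PV(D) = 44.8400 - 1.14374246 = 43.69625754
d1 = (ln(S_0'/K) + (r + sigma^2/2)*T) / (sigma*sqrt(T)) = 0.36481012
d2 = d1 - sigma*sqrt(T) = -0.28430466
exp(-rT) = 0.97190229
N(-d1) = 0.35762658; N(-d2) = 0.61191154
P = K * exp(-rT) * N(-d2) - S_0' * N(-d1) = 43.8000 * 0.97190229 * 0.61191154 - 43.69625754 * 0.35762658 = 10.4217

Answer: Price = 10.4217


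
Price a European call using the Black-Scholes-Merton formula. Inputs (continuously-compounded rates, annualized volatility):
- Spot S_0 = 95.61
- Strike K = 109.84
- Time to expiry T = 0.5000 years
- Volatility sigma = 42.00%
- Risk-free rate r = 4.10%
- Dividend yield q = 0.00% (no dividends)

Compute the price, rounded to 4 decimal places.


d1 = (ln(S/K) + (r - q + 0.5*sigma^2) * T) / (sigma * sqrt(T)) = -0.24966710
d2 = d1 - sigma * sqrt(T) = -0.54665194
exp(-rT) = 0.97970870; exp(-qT) = 1.00000000
C = S_0 * exp(-qT) * N(d1) - K * exp(-rT) * N(d2)
N(d1) = 0.40142240; N(d2) = 0.29230894
C = 95.6100 * 1.00000000 * 0.40142240 - 109.8400 * 0.97970870 * 0.29230894 = 6.9243

Answer: Price = 6.9243


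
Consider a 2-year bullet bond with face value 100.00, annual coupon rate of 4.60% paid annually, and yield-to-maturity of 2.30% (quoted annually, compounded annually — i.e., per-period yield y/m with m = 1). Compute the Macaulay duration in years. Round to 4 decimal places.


Answer: Macaulay duration = 1.9569 years

Derivation:
Coupon per period c = face * coupon_rate / m = 4.600000
Periods per year m = 1; per-period yield y/m = 0.023000
Number of cashflows N = 2
Cashflows (t years, CF_t, discount factor 1/(1+y/m)^(m*t), PV):
  t = 1.0000: CF_t = 4.600000, DF = 0.977517, PV = 4.496579
  t = 2.0000: CF_t = 104.600000, DF = 0.955540, PV = 99.949452
Price P = sum_t PV_t = 104.446031
Macaulay numerator sum_t t * PV_t:
  t * PV_t at t = 1.0000: 4.496579
  t * PV_t at t = 2.0000: 199.898904
Macaulay duration D = (sum_t t * PV_t) / P = 204.395483 / 104.446031 = 1.956948


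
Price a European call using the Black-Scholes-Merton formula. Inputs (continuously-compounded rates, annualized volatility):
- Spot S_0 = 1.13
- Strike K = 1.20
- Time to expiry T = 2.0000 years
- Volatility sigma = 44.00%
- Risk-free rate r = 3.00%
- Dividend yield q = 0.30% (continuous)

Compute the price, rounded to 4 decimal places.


Answer: Price = 0.2718

Derivation:
d1 = (ln(S/K) + (r - q + 0.5*sigma^2) * T) / (sigma * sqrt(T)) = 0.30131761
d2 = d1 - sigma * sqrt(T) = -0.32093636
exp(-rT) = 0.94176453; exp(-qT) = 0.99401796
C = S_0 * exp(-qT) * N(d1) - K * exp(-rT) * N(d2)
N(d1) = 0.61841384; N(d2) = 0.37412931
C = 1.1300 * 0.99401796 * 0.61841384 - 1.2000 * 0.94176453 * 0.37412931 = 0.2718


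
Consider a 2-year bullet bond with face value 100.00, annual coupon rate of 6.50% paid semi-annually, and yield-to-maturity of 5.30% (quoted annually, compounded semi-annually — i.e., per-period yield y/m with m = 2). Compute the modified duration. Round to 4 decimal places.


Answer: Modified duration = 1.8594

Derivation:
Coupon per period c = face * coupon_rate / m = 3.250000
Periods per year m = 2; per-period yield y/m = 0.026500
Number of cashflows N = 4
Cashflows (t years, CF_t, discount factor 1/(1+y/m)^(m*t), PV):
  t = 0.5000: CF_t = 3.250000, DF = 0.974184, PV = 3.166098
  t = 1.0000: CF_t = 3.250000, DF = 0.949035, PV = 3.084363
  t = 1.5000: CF_t = 3.250000, DF = 0.924535, PV = 3.004737
  t = 2.0000: CF_t = 103.250000, DF = 0.900667, PV = 92.993854
Price P = sum_t PV_t = 102.249052
First compute Macaulay numerator sum_t t * PV_t:
  t * PV_t at t = 0.5000: 1.583049
  t * PV_t at t = 1.0000: 3.084363
  t * PV_t at t = 1.5000: 4.507106
  t * PV_t at t = 2.0000: 185.987707
Macaulay duration D = 195.162225 / 102.249052 = 1.908695
Modified duration = D / (1 + y/m) = 1.908695 / (1 + 0.026500) = 1.859420


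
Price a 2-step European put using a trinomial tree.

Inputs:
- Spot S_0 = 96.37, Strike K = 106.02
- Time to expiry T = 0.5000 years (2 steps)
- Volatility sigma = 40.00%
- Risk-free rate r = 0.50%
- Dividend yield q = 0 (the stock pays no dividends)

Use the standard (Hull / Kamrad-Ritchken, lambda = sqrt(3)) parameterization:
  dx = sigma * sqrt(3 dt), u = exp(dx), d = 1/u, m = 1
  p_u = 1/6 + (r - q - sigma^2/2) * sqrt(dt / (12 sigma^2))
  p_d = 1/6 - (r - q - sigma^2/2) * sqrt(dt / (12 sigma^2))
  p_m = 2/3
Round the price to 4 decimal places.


Answer: Price = V(0,0) = 16.7198

Derivation:
dt = T/N = 0.250000; dx = sigma*sqrt(3*dt) = 0.346410
u = exp(dx) = 1.413982; d = 1/u = 0.707222
p_u = 0.139603, p_m = 0.666667, p_d = 0.193730
Discount per step: exp(-r*dt) = 0.998751
Stock lattice S(k, j) with j the centered position index:
  k=0: S(0,+0) = 96.3700
  k=1: S(1,-1) = 68.1550; S(1,+0) = 96.3700; S(1,+1) = 136.2655
  k=2: S(2,-2) = 48.2008; S(2,-1) = 68.1550; S(2,+0) = 96.3700; S(2,+1) = 136.2655; S(2,+2) = 192.6770
Terminal payoffs V(N, j) = max(K - S_T, 0):
  V(2,-2) = 57.819248; V(2,-1) = 37.864982; V(2,+0) = 9.650000; V(2,+1) = 0.000000; V(2,+2) = 0.000000
Backward induction: V(k, j) = exp(-r*dt) * [p_u * V(k+1, j+1) + p_m * V(k+1, j) + p_d * V(k+1, j-1)]
  V(1,-1) = exp(-r*dt) * [p_u*9.650000 + p_m*37.864982 + p_d*57.819248] = 37.744604
  V(1,+0) = exp(-r*dt) * [p_u*0.000000 + p_m*9.650000 + p_d*37.864982] = 13.751714
  V(1,+1) = exp(-r*dt) * [p_u*0.000000 + p_m*0.000000 + p_d*9.650000] = 1.867159
  V(0,+0) = exp(-r*dt) * [p_u*1.867159 + p_m*13.751714 + p_d*37.744604] = 16.719819


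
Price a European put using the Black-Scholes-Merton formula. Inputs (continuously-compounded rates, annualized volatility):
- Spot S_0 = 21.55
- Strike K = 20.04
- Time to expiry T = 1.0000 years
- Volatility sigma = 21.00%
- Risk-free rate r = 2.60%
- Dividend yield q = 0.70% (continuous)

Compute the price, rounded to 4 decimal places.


d1 = (ln(S/K) + (r - q + 0.5*sigma^2) * T) / (sigma * sqrt(T)) = 0.54140733
d2 = d1 - sigma * sqrt(T) = 0.33140733
exp(-rT) = 0.97433509; exp(-qT) = 0.99302444
P = K * exp(-rT) * N(-d2) - S_0 * exp(-qT) * N(-d1)
N(-d1) = 0.29411343; N(-d2) = 0.37016841
P = 20.0400 * 0.97433509 * 0.37016841 - 21.5500 * 0.99302444 * 0.29411343 = 0.9339

Answer: Price = 0.9339


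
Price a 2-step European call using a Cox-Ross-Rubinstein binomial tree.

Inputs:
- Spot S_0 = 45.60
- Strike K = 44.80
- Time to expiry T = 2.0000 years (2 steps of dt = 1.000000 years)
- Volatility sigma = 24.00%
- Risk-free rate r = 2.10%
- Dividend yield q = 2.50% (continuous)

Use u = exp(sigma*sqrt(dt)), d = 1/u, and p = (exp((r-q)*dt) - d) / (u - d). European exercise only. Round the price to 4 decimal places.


dt = T/N = 1.000000
u = exp(sigma*sqrt(dt)) = 1.271249; d = 1/u = 0.786628
p = (exp((r-q)*dt) - d) / (u - d) = 0.432049
Discount per step: exp(-r*dt) = 0.979219
Stock lattice S(k, i) with i counting down-moves:
  k=0: S(0,0) = 45.6000
  k=1: S(1,0) = 57.9690; S(1,1) = 35.8702
  k=2: S(2,0) = 73.6930; S(2,1) = 45.6000; S(2,2) = 28.2165
Terminal payoffs V(N, i) = max(S_T - K, 0):
  V(2,0) = 28.892993; V(2,1) = 0.800000; V(2,2) = 0.000000
Backward induction: V(k, i) = exp(-r*dt) * [p * V(k+1, i) + (1-p) * V(k+1, i+1)].
  V(1,0) = exp(-r*dt) * [p*28.892993 + (1-p)*0.800000] = 12.668693
  V(1,1) = exp(-r*dt) * [p*0.800000 + (1-p)*0.000000] = 0.338456
  V(0,0) = exp(-r*dt) * [p*12.668693 + (1-p)*0.338456] = 5.547983

Answer: Price = V(0,0) = 5.5480


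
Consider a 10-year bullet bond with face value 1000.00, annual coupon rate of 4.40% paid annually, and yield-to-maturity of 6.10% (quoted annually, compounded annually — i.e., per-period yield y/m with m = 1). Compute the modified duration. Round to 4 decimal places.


Answer: Modified duration = 7.6951

Derivation:
Coupon per period c = face * coupon_rate / m = 44.000000
Periods per year m = 1; per-period yield y/m = 0.061000
Number of cashflows N = 10
Cashflows (t years, CF_t, discount factor 1/(1+y/m)^(m*t), PV):
  t = 1.0000: CF_t = 44.000000, DF = 0.942507, PV = 41.470311
  t = 2.0000: CF_t = 44.000000, DF = 0.888320, PV = 39.086061
  t = 3.0000: CF_t = 44.000000, DF = 0.837247, PV = 36.838889
  t = 4.0000: CF_t = 44.000000, DF = 0.789112, PV = 34.720913
  t = 5.0000: CF_t = 44.000000, DF = 0.743743, PV = 32.724706
  t = 6.0000: CF_t = 44.000000, DF = 0.700983, PV = 30.843267
  t = 7.0000: CF_t = 44.000000, DF = 0.660682, PV = 29.069997
  t = 8.0000: CF_t = 44.000000, DF = 0.622697, PV = 27.398678
  t = 9.0000: CF_t = 44.000000, DF = 0.586897, PV = 25.823448
  t = 10.0000: CF_t = 1044.000000, DF = 0.553154, PV = 577.492914
Price P = sum_t PV_t = 875.469184
First compute Macaulay numerator sum_t t * PV_t:
  t * PV_t at t = 1.0000: 41.470311
  t * PV_t at t = 2.0000: 78.172123
  t * PV_t at t = 3.0000: 110.516667
  t * PV_t at t = 4.0000: 138.883653
  t * PV_t at t = 5.0000: 163.623531
  t * PV_t at t = 6.0000: 185.059602
  t * PV_t at t = 7.0000: 203.489980
  t * PV_t at t = 8.0000: 219.189422
  t * PV_t at t = 9.0000: 232.411028
  t * PV_t at t = 10.0000: 5774.929140
Macaulay duration D = 7147.745457 / 875.469184 = 8.164474
Modified duration = D / (1 + y/m) = 8.164474 / (1 + 0.061000) = 7.695075


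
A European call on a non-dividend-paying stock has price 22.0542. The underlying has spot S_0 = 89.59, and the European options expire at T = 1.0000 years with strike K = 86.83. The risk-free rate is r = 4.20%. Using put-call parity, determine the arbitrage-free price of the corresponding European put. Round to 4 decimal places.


Answer: Put price = 15.7229

Derivation:
Put-call parity: C - P = S_0 * exp(-qT) - K * exp(-rT).
S_0 * exp(-qT) = 89.5900 * 1.00000000 = 89.59000000
K * exp(-rT) = 86.8300 * 0.95886978 = 83.25866305
P = C - S*exp(-qT) + K*exp(-rT)
P = 22.0542 - 89.59000000 + 83.25866305 = 15.7229


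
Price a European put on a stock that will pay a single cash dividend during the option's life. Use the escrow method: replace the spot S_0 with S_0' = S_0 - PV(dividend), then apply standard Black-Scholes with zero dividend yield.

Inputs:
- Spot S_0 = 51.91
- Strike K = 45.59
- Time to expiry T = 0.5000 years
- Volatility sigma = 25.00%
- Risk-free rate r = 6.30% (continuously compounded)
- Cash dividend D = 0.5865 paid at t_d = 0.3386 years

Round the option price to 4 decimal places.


PV(D) = D * exp(-r * t_d) = 0.5865 * 0.97889411 = 0.57412140
S_0' = S_0 - PV(D) = 51.9100 - 0.57412140 = 51.33587860
d1 = (ln(S_0'/K) + (r + sigma^2/2)*T) / (sigma*sqrt(T)) = 0.93805635
d2 = d1 - sigma*sqrt(T) = 0.76127965
exp(-rT) = 0.96899096
N(-d1) = 0.17410773; N(-d2) = 0.22324503
P = K * exp(-rT) * N(-d2) - S_0' * N(-d1) = 45.5900 * 0.96899096 * 0.22324503 - 51.33587860 * 0.17410773 = 0.9242

Answer: Price = 0.9242


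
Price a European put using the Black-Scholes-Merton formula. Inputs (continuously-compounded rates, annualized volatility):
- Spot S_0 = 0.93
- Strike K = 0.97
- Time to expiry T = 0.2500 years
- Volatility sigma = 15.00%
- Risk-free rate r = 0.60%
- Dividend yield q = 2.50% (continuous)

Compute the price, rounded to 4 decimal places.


Answer: Price = 0.0558

Derivation:
d1 = (ln(S/K) + (r - q + 0.5*sigma^2) * T) / (sigma * sqrt(T)) = -0.58731980
d2 = d1 - sigma * sqrt(T) = -0.66231980
exp(-rT) = 0.99850112; exp(-qT) = 0.99376949
P = K * exp(-rT) * N(-d2) - S_0 * exp(-qT) * N(-d1)
N(-d1) = 0.72150553; N(-d2) = 0.74611686
P = 0.9700 * 0.99850112 * 0.74611686 - 0.9300 * 0.99376949 * 0.72150553 = 0.0558


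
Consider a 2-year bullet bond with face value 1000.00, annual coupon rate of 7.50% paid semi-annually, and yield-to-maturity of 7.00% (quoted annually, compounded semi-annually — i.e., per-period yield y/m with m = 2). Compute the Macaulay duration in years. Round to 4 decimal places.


Coupon per period c = face * coupon_rate / m = 37.500000
Periods per year m = 2; per-period yield y/m = 0.035000
Number of cashflows N = 4
Cashflows (t years, CF_t, discount factor 1/(1+y/m)^(m*t), PV):
  t = 0.5000: CF_t = 37.500000, DF = 0.966184, PV = 36.231884
  t = 1.0000: CF_t = 37.500000, DF = 0.933511, PV = 35.006651
  t = 1.5000: CF_t = 37.500000, DF = 0.901943, PV = 33.822851
  t = 2.0000: CF_t = 1037.500000, DF = 0.871442, PV = 904.121311
Price P = sum_t PV_t = 1009.182698
Macaulay numerator sum_t t * PV_t:
  t * PV_t at t = 0.5000: 18.115942
  t * PV_t at t = 1.0000: 35.006651
  t * PV_t at t = 1.5000: 50.734277
  t * PV_t at t = 2.0000: 1808.242622
Macaulay duration D = (sum_t t * PV_t) / P = 1912.099493 / 1009.182698 = 1.894701

Answer: Macaulay duration = 1.8947 years


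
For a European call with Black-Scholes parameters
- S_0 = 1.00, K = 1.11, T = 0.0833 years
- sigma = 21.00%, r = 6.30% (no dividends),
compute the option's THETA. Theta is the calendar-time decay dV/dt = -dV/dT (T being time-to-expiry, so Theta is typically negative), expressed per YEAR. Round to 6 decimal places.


d1 = -1.6049481559; d2 = -1.6655578086
phi(d1) = 0.1100447888; exp(-qT) = 1.0000000000; exp(-rT) = 0.9947658462
Theta = -S*exp(-qT)*phi(d1)*sigma/(2*sqrt(T)) - r*K*exp(-rT)*N(d2) + q*S*exp(-qT)*N(d1)
N(d1) = 0.0542526073; N(d2) = 0.0479007603; sqrt(T) = 0.2886173938
Term 1 = -1.0000 * 1.0000000000 * 0.1100447888 * 0.2100 / (2 * 0.2886173938) = -0.0400346724
Term 2 = -0.0630 * 1.1100 * 0.9947658462 * 0.0479007603 = -0.0033321673
Term 3 = 0 (no dividend yield, q = 0)
Theta = -0.0400346724 + (-0.0033321673) + (0.0000000000) = -0.043367

Answer: Theta = -0.043367
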